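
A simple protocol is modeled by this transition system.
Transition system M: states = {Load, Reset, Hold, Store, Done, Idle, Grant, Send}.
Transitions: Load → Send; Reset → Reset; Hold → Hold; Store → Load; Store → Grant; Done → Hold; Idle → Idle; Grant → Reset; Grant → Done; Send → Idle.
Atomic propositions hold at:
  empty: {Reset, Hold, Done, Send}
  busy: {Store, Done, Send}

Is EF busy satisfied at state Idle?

No

EF busy: least fixpoint, start Z0 = {Store, Done, Send}, add states with some successor in Z. Z1 = {Load, Store, Done, Grant, Send}; fixed.
Sat(EF busy) = {Load, Store, Done, Grant, Send}
Idle ∉ Sat(EF busy) = {Load, Store, Done, Grant, Send}, so the formula does not hold at Idle.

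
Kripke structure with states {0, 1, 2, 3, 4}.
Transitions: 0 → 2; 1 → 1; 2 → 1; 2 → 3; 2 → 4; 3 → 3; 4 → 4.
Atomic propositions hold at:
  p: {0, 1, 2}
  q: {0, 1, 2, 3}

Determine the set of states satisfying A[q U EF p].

EF p: least fixpoint, start Z0 = {0, 1, 2}, add states with some successor in Z. Already a fixed point.
Sat(EF p) = {0, 1, 2}
A[q U EF p]: least fixpoint, start Z0 = Sat(EF p) = {0, 1, 2}, add states in Sat(q) with every successor in Z. Already a fixed point.
Sat(A[q U EF p]) = {0, 1, 2}

{0, 1, 2}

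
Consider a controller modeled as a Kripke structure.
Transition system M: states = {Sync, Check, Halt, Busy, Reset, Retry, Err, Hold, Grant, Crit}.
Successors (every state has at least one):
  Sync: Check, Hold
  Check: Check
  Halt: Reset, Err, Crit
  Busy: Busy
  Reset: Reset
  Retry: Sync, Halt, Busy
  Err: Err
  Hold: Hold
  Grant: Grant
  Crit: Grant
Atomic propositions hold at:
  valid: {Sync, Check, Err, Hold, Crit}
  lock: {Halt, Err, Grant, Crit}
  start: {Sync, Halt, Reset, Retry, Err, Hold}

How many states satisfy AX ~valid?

Sat(~valid) = {Halt, Busy, Reset, Retry, Grant}
Sat(AX ~valid) = {s : every successor in {Halt, Busy, Reset, Retry, Grant}} = {Busy, Reset, Grant, Crit}
|Sat(AX ~valid)| = |{Busy, Reset, Grant, Crit}| = 4.

4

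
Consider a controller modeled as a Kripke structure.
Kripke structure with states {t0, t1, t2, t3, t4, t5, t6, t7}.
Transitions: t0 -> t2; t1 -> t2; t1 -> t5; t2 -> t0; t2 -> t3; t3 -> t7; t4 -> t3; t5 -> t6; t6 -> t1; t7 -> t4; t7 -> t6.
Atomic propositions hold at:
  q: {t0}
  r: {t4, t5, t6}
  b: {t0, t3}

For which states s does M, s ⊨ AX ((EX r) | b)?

Sat(EX r) = {s : some successor in {t4, t5, t6}} = {t1, t5, t7}
Sat((EX r) | b) = {t0, t1, t3, t5, t7}
Sat(AX ((EX r) | b)) = {s : every successor in {t0, t1, t3, t5, t7}} = {t2, t3, t4, t6}

{t2, t3, t4, t6}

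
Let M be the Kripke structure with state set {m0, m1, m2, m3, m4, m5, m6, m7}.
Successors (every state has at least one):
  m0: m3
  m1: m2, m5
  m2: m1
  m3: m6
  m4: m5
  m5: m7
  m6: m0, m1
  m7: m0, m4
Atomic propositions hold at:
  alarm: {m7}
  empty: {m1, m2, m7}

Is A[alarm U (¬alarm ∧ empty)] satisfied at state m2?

Yes

Sat(¬alarm) = {m0, m1, m2, m3, m4, m5, m6}
Sat(¬alarm ∧ empty) = {m1, m2}
A[alarm U (¬alarm ∧ empty)]: least fixpoint, start Z0 = Sat((¬alarm ∧ empty)) = {m1, m2}, add states in Sat(alarm) with every successor in Z. Already a fixed point.
Sat(A[alarm U (¬alarm ∧ empty)]) = {m1, m2}
m2 ∈ Sat(A[alarm U (¬alarm ∧ empty)]) = {m1, m2}, so the formula holds at m2.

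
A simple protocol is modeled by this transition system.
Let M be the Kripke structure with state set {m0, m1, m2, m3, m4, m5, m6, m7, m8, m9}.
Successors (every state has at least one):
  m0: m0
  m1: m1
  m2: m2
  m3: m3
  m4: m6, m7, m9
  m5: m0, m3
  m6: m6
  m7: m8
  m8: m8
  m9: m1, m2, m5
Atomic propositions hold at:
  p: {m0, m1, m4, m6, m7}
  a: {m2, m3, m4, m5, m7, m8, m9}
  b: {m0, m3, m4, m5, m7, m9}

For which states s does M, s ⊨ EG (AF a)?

AF a: least fixpoint, start Z0 = {m2, m3, m4, m5, m7, m8, m9}, add states with every successor in Z. Already a fixed point.
Sat(AF a) = {m2, m3, m4, m5, m7, m8, m9}
EG (AF a): greatest fixpoint, start Z0 = {m2, m3, m4, m5, m7, m8, m9}, keep only states in Sat with some successor in Z. Already a fixed point.
Sat(EG (AF a)) = {m2, m3, m4, m5, m7, m8, m9}

{m2, m3, m4, m5, m7, m8, m9}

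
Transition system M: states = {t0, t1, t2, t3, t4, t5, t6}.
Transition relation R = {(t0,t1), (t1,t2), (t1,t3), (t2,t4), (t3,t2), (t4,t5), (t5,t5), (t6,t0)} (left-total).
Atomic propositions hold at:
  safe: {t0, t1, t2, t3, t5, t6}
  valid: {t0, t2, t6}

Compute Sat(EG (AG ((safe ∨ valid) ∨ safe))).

{t5}

Sat(safe ∨ valid) = {t0, t1, t2, t3, t5, t6}
Sat((safe ∨ valid) ∨ safe) = {t0, t1, t2, t3, t5, t6}
AG ((safe ∨ valid) ∨ safe): greatest fixpoint, start Z0 = {t0, t1, t2, t3, t5, t6}, keep only states in Sat with every successor in Z. Z1 = {t0, t1, t3, t5, t6}; Z2 = {t0, t5, t6}; Z3 = {t5, t6}; Z4 = {t5}; fixed.
Sat(AG ((safe ∨ valid) ∨ safe)) = {t5}
EG (AG ((safe ∨ valid) ∨ safe)): greatest fixpoint, start Z0 = {t5}, keep only states in Sat with some successor in Z. Already a fixed point.
Sat(EG (AG ((safe ∨ valid) ∨ safe))) = {t5}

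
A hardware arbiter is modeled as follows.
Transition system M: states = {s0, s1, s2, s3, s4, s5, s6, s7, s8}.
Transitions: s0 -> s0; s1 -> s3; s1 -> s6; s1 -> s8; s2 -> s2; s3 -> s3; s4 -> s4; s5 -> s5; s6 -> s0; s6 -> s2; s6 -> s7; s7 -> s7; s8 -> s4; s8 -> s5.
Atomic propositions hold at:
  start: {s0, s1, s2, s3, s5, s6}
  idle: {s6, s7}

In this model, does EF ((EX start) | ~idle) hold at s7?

No

Sat(EX start) = {s : some successor in {s0, s1, s2, s3, s5, s6}} = {s0, s1, s2, s3, s5, s6, s8}
Sat(~idle) = {s0, s1, s2, s3, s4, s5, s8}
Sat((EX start) | ~idle) = {s0, s1, s2, s3, s4, s5, s6, s8}
EF ((EX start) | ~idle): least fixpoint, start Z0 = {s0, s1, s2, s3, s4, s5, s6, s8}, add states with some successor in Z. Already a fixed point.
Sat(EF ((EX start) | ~idle)) = {s0, s1, s2, s3, s4, s5, s6, s8}
s7 ∉ Sat(EF ((EX start) | ~idle)) = {s0, s1, s2, s3, s4, s5, s6, s8}, so the formula does not hold at s7.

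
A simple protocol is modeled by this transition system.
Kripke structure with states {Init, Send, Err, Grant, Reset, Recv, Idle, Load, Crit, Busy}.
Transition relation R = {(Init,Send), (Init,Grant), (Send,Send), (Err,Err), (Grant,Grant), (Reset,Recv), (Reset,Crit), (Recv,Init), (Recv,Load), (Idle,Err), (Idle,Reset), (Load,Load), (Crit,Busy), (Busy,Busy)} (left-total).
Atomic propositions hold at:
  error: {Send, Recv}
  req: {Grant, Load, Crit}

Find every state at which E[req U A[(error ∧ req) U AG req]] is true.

Sat(error ∧ req) = ∅
AG req: greatest fixpoint, start Z0 = {Grant, Load, Crit}, keep only states in Sat with every successor in Z. Z1 = {Grant, Load}; fixed.
Sat(AG req) = {Grant, Load}
A[(error ∧ req) U AG req]: least fixpoint, start Z0 = Sat(AG req) = {Grant, Load}, add states in Sat(error ∧ req) with every successor in Z. Already a fixed point.
Sat(A[(error ∧ req) U AG req]) = {Grant, Load}
E[req U A[(error ∧ req) U AG req]]: least fixpoint, start Z0 = Sat(A[(error ∧ req) U AG req]) = {Grant, Load}, add states in Sat(req) with some successor in Z. Already a fixed point.
Sat(E[req U A[(error ∧ req) U AG req]]) = {Grant, Load}

{Grant, Load}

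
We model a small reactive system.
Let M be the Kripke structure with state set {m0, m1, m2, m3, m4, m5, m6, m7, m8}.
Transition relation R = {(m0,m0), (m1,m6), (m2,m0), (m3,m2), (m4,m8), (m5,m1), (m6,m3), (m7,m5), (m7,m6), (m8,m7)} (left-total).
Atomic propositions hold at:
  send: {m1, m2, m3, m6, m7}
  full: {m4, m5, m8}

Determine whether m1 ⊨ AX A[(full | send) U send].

Yes

Sat(full | send) = {m1, m2, m3, m4, m5, m6, m7, m8}
A[(full | send) U send]: least fixpoint, start Z0 = Sat(send) = {m1, m2, m3, m6, m7}, add states in Sat(full | send) with every successor in Z. Z1 = {m1, m2, m3, m5, m6, m7, m8}; Z2 = {m1, m2, m3, m4, m5, m6, m7, m8}; fixed.
Sat(A[(full | send) U send]) = {m1, m2, m3, m4, m5, m6, m7, m8}
Sat(AX A[(full | send) U send]) = {s : every successor in {m1, m2, m3, m4, m5, m6, m7, m8}} = {m1, m3, m4, m5, m6, m7, m8}
m1 ∈ Sat(AX A[(full | send) U send]) = {m1, m3, m4, m5, m6, m7, m8}, so the formula holds at m1.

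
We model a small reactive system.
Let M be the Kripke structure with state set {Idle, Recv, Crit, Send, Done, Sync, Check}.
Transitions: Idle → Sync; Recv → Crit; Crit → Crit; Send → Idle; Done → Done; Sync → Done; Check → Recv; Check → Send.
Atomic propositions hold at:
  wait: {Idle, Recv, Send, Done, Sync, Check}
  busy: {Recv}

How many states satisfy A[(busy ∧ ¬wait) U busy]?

Sat(¬wait) = {Crit}
Sat(busy ∧ ¬wait) = ∅
A[(busy ∧ ¬wait) U busy]: least fixpoint, start Z0 = Sat(busy) = {Recv}, add states in Sat(busy ∧ ¬wait) with every successor in Z. Already a fixed point.
Sat(A[(busy ∧ ¬wait) U busy]) = {Recv}
|Sat(A[(busy ∧ ¬wait) U busy])| = |{Recv}| = 1.

1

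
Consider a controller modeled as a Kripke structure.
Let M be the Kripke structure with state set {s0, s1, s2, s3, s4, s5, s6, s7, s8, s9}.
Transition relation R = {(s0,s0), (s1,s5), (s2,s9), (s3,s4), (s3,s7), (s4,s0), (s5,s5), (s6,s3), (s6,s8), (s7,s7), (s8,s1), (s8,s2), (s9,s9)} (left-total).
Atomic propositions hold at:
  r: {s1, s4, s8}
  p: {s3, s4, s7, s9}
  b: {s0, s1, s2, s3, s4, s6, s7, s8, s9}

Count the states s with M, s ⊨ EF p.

7

EF p: least fixpoint, start Z0 = {s3, s4, s7, s9}, add states with some successor in Z. Z1 = {s2, s3, s4, s6, s7, s9}; Z2 = {s2, s3, s4, s6, s7, s8, s9}; fixed.
Sat(EF p) = {s2, s3, s4, s6, s7, s8, s9}
|Sat(EF p)| = |{s2, s3, s4, s6, s7, s8, s9}| = 7.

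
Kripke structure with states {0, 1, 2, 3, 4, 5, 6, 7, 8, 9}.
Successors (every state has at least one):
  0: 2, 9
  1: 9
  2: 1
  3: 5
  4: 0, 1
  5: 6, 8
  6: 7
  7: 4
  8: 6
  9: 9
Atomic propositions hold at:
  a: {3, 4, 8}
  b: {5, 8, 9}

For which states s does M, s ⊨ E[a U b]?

{3, 5, 8, 9}

E[a U b]: least fixpoint, start Z0 = Sat(b) = {5, 8, 9}, add states in Sat(a) with some successor in Z. Z1 = {3, 5, 8, 9}; fixed.
Sat(E[a U b]) = {3, 5, 8, 9}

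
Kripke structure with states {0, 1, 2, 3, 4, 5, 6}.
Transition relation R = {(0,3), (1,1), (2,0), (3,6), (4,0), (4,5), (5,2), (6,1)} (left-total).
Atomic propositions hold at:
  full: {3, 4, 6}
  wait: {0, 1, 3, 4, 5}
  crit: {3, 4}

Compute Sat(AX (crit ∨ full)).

{0, 3}

Sat(crit ∨ full) = {3, 4, 6}
Sat(AX (crit ∨ full)) = {s : every successor in {3, 4, 6}} = {0, 3}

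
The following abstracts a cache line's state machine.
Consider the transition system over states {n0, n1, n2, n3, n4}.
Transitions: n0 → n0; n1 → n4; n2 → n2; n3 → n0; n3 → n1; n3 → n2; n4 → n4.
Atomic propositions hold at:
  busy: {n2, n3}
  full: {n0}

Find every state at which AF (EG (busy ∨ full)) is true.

{n0, n2, n3}

Sat(busy ∨ full) = {n0, n2, n3}
EG (busy ∨ full): greatest fixpoint, start Z0 = {n0, n2, n3}, keep only states in Sat with some successor in Z. Already a fixed point.
Sat(EG (busy ∨ full)) = {n0, n2, n3}
AF (EG (busy ∨ full)): least fixpoint, start Z0 = {n0, n2, n3}, add states with every successor in Z. Already a fixed point.
Sat(AF (EG (busy ∨ full))) = {n0, n2, n3}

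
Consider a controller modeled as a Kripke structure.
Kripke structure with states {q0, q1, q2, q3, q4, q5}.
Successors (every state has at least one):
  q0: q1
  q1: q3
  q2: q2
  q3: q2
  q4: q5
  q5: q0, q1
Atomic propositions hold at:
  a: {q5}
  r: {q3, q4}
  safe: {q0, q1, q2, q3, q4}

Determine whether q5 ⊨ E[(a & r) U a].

Yes

Sat(a & r) = ∅
E[(a & r) U a]: least fixpoint, start Z0 = Sat(a) = {q5}, add states in Sat(a & r) with some successor in Z. Already a fixed point.
Sat(E[(a & r) U a]) = {q5}
q5 ∈ Sat(E[(a & r) U a]) = {q5}, so the formula holds at q5.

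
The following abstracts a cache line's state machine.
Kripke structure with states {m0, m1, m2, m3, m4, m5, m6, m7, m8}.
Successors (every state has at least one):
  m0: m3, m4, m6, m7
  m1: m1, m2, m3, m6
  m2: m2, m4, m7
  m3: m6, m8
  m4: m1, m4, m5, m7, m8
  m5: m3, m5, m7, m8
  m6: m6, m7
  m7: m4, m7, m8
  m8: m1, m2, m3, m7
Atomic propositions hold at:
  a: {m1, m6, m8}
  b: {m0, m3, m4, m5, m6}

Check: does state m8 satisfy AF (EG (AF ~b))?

Sat(~b) = {m1, m2, m7, m8}
AF ~b: least fixpoint, start Z0 = {m1, m2, m7, m8}, add states with every successor in Z. Already a fixed point.
Sat(AF ~b) = {m1, m2, m7, m8}
EG (AF ~b): greatest fixpoint, start Z0 = {m1, m2, m7, m8}, keep only states in Sat with some successor in Z. Already a fixed point.
Sat(EG (AF ~b)) = {m1, m2, m7, m8}
AF (EG (AF ~b)): least fixpoint, start Z0 = {m1, m2, m7, m8}, add states with every successor in Z. Already a fixed point.
Sat(AF (EG (AF ~b))) = {m1, m2, m7, m8}
m8 ∈ Sat(AF (EG (AF ~b))) = {m1, m2, m7, m8}, so the formula holds at m8.

Yes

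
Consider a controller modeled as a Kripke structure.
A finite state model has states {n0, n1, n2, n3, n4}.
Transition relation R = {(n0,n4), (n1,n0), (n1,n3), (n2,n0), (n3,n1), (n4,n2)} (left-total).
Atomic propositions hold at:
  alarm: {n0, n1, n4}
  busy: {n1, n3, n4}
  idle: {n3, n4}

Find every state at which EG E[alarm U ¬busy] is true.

Sat(¬busy) = {n0, n2}
E[alarm U ¬busy]: least fixpoint, start Z0 = Sat(¬busy) = {n0, n2}, add states in Sat(alarm) with some successor in Z. Z1 = {n0, n1, n2, n4}; fixed.
Sat(E[alarm U ¬busy]) = {n0, n1, n2, n4}
EG E[alarm U ¬busy]: greatest fixpoint, start Z0 = {n0, n1, n2, n4}, keep only states in Sat with some successor in Z. Already a fixed point.
Sat(EG E[alarm U ¬busy]) = {n0, n1, n2, n4}

{n0, n1, n2, n4}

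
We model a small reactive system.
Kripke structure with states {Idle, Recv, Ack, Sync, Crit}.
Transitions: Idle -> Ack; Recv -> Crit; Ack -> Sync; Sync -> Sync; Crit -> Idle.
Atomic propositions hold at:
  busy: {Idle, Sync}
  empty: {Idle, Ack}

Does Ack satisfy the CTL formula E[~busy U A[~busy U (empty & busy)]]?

Sat(~busy) = {Recv, Ack, Crit}
Sat(empty & busy) = {Idle}
A[~busy U (empty & busy)]: least fixpoint, start Z0 = Sat((empty & busy)) = {Idle}, add states in Sat(~busy) with every successor in Z. Z1 = {Idle, Crit}; Z2 = {Idle, Recv, Crit}; fixed.
Sat(A[~busy U (empty & busy)]) = {Idle, Recv, Crit}
E[~busy U A[~busy U (empty & busy)]]: least fixpoint, start Z0 = Sat(A[~busy U (empty & busy)]) = {Idle, Recv, Crit}, add states in Sat(~busy) with some successor in Z. Already a fixed point.
Sat(E[~busy U A[~busy U (empty & busy)]]) = {Idle, Recv, Crit}
Ack ∉ Sat(E[~busy U A[~busy U (empty & busy)]]) = {Idle, Recv, Crit}, so the formula does not hold at Ack.

No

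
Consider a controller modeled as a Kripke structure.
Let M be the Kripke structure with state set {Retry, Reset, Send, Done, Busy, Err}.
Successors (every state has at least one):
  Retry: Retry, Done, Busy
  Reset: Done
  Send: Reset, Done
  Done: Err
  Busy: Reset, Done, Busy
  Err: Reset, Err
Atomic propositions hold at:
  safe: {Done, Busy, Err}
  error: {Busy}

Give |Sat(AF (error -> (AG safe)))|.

5

AG safe: greatest fixpoint, start Z0 = {Done, Busy, Err}, keep only states in Sat with every successor in Z. Z1 = {Done}; Z2 = ∅; fixed.
Sat(AG safe) = ∅
Sat(error -> (AG safe)) = {Retry, Reset, Send, Done, Err}
AF (error -> (AG safe)): least fixpoint, start Z0 = {Retry, Reset, Send, Done, Err}, add states with every successor in Z. Already a fixed point.
Sat(AF (error -> (AG safe))) = {Retry, Reset, Send, Done, Err}
|Sat(AF (error -> (AG safe)))| = |{Retry, Reset, Send, Done, Err}| = 5.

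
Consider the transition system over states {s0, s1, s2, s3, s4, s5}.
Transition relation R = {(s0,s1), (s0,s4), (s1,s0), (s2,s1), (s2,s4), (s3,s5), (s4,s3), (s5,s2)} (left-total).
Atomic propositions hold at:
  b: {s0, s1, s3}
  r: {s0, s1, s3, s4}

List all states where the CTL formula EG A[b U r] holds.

{s0, s1}

A[b U r]: least fixpoint, start Z0 = Sat(r) = {s0, s1, s3, s4}, add states in Sat(b) with every successor in Z. Already a fixed point.
Sat(A[b U r]) = {s0, s1, s3, s4}
EG A[b U r]: greatest fixpoint, start Z0 = {s0, s1, s3, s4}, keep only states in Sat with some successor in Z. Z1 = {s0, s1, s4}; Z2 = {s0, s1}; fixed.
Sat(EG A[b U r]) = {s0, s1}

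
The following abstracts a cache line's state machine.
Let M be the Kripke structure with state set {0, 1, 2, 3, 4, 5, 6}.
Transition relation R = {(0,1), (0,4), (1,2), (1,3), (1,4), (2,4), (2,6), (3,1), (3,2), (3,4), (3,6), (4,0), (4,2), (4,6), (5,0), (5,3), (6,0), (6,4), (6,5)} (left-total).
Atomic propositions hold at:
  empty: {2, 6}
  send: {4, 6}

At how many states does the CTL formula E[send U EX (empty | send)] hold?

Sat(empty | send) = {2, 4, 6}
Sat(EX (empty | send)) = {s : some successor in {2, 4, 6}} = {0, 1, 2, 3, 4, 6}
E[send U EX (empty | send)]: least fixpoint, start Z0 = Sat(EX (empty | send)) = {0, 1, 2, 3, 4, 6}, add states in Sat(send) with some successor in Z. Already a fixed point.
Sat(E[send U EX (empty | send)]) = {0, 1, 2, 3, 4, 6}
|Sat(E[send U EX (empty | send)])| = |{0, 1, 2, 3, 4, 6}| = 6.

6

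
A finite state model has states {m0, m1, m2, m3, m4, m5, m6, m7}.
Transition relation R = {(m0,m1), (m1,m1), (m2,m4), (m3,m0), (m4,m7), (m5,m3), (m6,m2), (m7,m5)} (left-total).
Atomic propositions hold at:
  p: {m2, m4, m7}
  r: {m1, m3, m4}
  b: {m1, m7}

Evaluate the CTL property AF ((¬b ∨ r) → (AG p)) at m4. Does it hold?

Yes

Sat(¬b) = {m0, m2, m3, m4, m5, m6}
Sat(¬b ∨ r) = {m0, m1, m2, m3, m4, m5, m6}
AG p: greatest fixpoint, start Z0 = {m2, m4, m7}, keep only states in Sat with every successor in Z. Z1 = {m2, m4}; Z2 = {m2}; Z3 = ∅; fixed.
Sat(AG p) = ∅
Sat((¬b ∨ r) → (AG p)) = {m7}
AF ((¬b ∨ r) → (AG p)): least fixpoint, start Z0 = {m7}, add states with every successor in Z. Z1 = {m4, m7}; Z2 = {m2, m4, m7}; Z3 = {m2, m4, m6, m7}; fixed.
Sat(AF ((¬b ∨ r) → (AG p))) = {m2, m4, m6, m7}
m4 ∈ Sat(AF ((¬b ∨ r) → (AG p))) = {m2, m4, m6, m7}, so the formula holds at m4.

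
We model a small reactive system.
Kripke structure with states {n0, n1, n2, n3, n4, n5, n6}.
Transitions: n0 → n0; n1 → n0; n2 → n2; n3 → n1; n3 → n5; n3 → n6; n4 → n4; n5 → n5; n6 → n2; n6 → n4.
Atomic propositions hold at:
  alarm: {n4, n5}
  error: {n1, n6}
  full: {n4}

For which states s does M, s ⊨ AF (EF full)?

EF full: least fixpoint, start Z0 = {n4}, add states with some successor in Z. Z1 = {n4, n6}; Z2 = {n3, n4, n6}; fixed.
Sat(EF full) = {n3, n4, n6}
AF (EF full): least fixpoint, start Z0 = {n3, n4, n6}, add states with every successor in Z. Already a fixed point.
Sat(AF (EF full)) = {n3, n4, n6}

{n3, n4, n6}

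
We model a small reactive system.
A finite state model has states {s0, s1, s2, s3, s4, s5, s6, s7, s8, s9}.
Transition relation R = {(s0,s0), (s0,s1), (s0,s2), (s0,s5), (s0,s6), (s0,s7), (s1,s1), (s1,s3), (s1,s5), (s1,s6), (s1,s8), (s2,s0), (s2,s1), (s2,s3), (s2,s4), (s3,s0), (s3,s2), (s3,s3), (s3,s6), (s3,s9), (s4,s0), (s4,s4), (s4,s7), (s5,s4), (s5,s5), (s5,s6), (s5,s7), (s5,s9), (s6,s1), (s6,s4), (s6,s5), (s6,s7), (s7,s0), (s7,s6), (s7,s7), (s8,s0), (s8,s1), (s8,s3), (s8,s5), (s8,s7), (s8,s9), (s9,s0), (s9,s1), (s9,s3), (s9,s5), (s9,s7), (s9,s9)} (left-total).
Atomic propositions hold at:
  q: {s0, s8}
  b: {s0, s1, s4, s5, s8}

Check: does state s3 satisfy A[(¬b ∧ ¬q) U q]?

No

Sat(¬b) = {s2, s3, s6, s7, s9}
Sat(¬q) = {s1, s2, s3, s4, s5, s6, s7, s9}
Sat(¬b ∧ ¬q) = {s2, s3, s6, s7, s9}
A[(¬b ∧ ¬q) U q]: least fixpoint, start Z0 = Sat(q) = {s0, s8}, add states in Sat(¬b ∧ ¬q) with every successor in Z. Already a fixed point.
Sat(A[(¬b ∧ ¬q) U q]) = {s0, s8}
s3 ∉ Sat(A[(¬b ∧ ¬q) U q]) = {s0, s8}, so the formula does not hold at s3.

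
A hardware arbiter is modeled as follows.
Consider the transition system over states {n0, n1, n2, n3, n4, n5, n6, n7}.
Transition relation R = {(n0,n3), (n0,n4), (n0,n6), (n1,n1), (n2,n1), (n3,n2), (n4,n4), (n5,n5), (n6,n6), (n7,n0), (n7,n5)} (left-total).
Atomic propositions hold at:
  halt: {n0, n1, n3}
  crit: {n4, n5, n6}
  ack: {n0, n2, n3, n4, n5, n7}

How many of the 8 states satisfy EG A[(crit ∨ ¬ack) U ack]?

4

Sat(¬ack) = {n1, n6}
Sat(crit ∨ ¬ack) = {n1, n4, n5, n6}
A[(crit ∨ ¬ack) U ack]: least fixpoint, start Z0 = Sat(ack) = {n0, n2, n3, n4, n5, n7}, add states in Sat(crit ∨ ¬ack) with every successor in Z. Already a fixed point.
Sat(A[(crit ∨ ¬ack) U ack]) = {n0, n2, n3, n4, n5, n7}
EG A[(crit ∨ ¬ack) U ack]: greatest fixpoint, start Z0 = {n0, n2, n3, n4, n5, n7}, keep only states in Sat with some successor in Z. Z1 = {n0, n3, n4, n5, n7}; Z2 = {n0, n4, n5, n7}; fixed.
Sat(EG A[(crit ∨ ¬ack) U ack]) = {n0, n4, n5, n7}
|Sat(EG A[(crit ∨ ¬ack) U ack])| = |{n0, n4, n5, n7}| = 4.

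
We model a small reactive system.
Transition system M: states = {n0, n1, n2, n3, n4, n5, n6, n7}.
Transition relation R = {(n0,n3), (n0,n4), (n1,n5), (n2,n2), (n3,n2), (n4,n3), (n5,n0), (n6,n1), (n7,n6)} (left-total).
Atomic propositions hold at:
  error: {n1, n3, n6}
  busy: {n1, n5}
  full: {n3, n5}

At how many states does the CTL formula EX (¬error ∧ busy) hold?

1

Sat(¬error) = {n0, n2, n4, n5, n7}
Sat(¬error ∧ busy) = {n5}
Sat(EX (¬error ∧ busy)) = {s : some successor in {n5}} = {n1}
|Sat(EX (¬error ∧ busy))| = |{n1}| = 1.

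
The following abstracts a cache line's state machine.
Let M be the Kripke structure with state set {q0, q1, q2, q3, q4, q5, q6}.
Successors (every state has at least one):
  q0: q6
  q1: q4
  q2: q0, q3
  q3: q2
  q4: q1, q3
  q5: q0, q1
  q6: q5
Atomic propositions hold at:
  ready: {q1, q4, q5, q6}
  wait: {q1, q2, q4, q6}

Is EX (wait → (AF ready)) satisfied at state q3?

AF ready: least fixpoint, start Z0 = {q1, q4, q5, q6}, add states with every successor in Z. Z1 = {q0, q1, q4, q5, q6}; fixed.
Sat(AF ready) = {q0, q1, q4, q5, q6}
Sat(wait → (AF ready)) = {q0, q1, q3, q4, q5, q6}
Sat(EX (wait → (AF ready))) = {s : some successor in {q0, q1, q3, q4, q5, q6}} = {q0, q1, q2, q4, q5, q6}
q3 ∉ Sat(EX (wait → (AF ready))) = {q0, q1, q2, q4, q5, q6}, so the formula does not hold at q3.

No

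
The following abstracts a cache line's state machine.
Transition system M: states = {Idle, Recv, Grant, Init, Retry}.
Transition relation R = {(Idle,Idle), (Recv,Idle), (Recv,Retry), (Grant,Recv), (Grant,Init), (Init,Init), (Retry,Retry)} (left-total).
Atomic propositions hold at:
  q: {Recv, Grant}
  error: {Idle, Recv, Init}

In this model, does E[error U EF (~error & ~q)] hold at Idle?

Sat(~error) = {Grant, Retry}
Sat(~q) = {Idle, Init, Retry}
Sat(~error & ~q) = {Retry}
EF (~error & ~q): least fixpoint, start Z0 = {Retry}, add states with some successor in Z. Z1 = {Recv, Retry}; Z2 = {Recv, Grant, Retry}; fixed.
Sat(EF (~error & ~q)) = {Recv, Grant, Retry}
E[error U EF (~error & ~q)]: least fixpoint, start Z0 = Sat(EF (~error & ~q)) = {Recv, Grant, Retry}, add states in Sat(error) with some successor in Z. Already a fixed point.
Sat(E[error U EF (~error & ~q)]) = {Recv, Grant, Retry}
Idle ∉ Sat(E[error U EF (~error & ~q)]) = {Recv, Grant, Retry}, so the formula does not hold at Idle.

No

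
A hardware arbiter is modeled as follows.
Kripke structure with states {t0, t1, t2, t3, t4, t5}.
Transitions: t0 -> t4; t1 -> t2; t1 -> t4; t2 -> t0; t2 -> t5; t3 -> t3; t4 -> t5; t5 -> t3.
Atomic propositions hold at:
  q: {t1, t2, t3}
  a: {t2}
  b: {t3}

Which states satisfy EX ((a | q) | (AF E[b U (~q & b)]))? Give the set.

Sat(a | q) = {t1, t2, t3}
Sat(~q) = {t0, t4, t5}
Sat(~q & b) = ∅
E[b U (~q & b)]: least fixpoint, start Z0 = Sat((~q & b)) = ∅, add states in Sat(b) with some successor in Z. Already a fixed point.
Sat(E[b U (~q & b)]) = ∅
AF E[b U (~q & b)]: least fixpoint, start Z0 = ∅, add states with every successor in Z. Already a fixed point.
Sat(AF E[b U (~q & b)]) = ∅
Sat((a | q) | (AF E[b U (~q & b)])) = {t1, t2, t3}
Sat(EX ((a | q) | (AF E[b U (~q & b)]))) = {s : some successor in {t1, t2, t3}} = {t1, t3, t5}

{t1, t3, t5}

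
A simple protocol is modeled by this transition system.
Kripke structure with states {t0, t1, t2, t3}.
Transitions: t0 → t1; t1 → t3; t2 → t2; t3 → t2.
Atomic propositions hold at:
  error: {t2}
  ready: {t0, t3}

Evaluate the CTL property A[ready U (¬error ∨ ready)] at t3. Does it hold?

Sat(¬error) = {t0, t1, t3}
Sat(¬error ∨ ready) = {t0, t1, t3}
A[ready U (¬error ∨ ready)]: least fixpoint, start Z0 = Sat((¬error ∨ ready)) = {t0, t1, t3}, add states in Sat(ready) with every successor in Z. Already a fixed point.
Sat(A[ready U (¬error ∨ ready)]) = {t0, t1, t3}
t3 ∈ Sat(A[ready U (¬error ∨ ready)]) = {t0, t1, t3}, so the formula holds at t3.

Yes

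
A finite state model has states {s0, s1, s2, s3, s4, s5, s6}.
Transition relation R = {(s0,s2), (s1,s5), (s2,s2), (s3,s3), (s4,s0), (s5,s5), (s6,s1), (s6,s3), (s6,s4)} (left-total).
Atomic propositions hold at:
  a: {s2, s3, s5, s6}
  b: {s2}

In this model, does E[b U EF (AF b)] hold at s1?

AF b: least fixpoint, start Z0 = {s2}, add states with every successor in Z. Z1 = {s0, s2}; Z2 = {s0, s2, s4}; fixed.
Sat(AF b) = {s0, s2, s4}
EF (AF b): least fixpoint, start Z0 = {s0, s2, s4}, add states with some successor in Z. Z1 = {s0, s2, s4, s6}; fixed.
Sat(EF (AF b)) = {s0, s2, s4, s6}
E[b U EF (AF b)]: least fixpoint, start Z0 = Sat(EF (AF b)) = {s0, s2, s4, s6}, add states in Sat(b) with some successor in Z. Already a fixed point.
Sat(E[b U EF (AF b)]) = {s0, s2, s4, s6}
s1 ∉ Sat(E[b U EF (AF b)]) = {s0, s2, s4, s6}, so the formula does not hold at s1.

No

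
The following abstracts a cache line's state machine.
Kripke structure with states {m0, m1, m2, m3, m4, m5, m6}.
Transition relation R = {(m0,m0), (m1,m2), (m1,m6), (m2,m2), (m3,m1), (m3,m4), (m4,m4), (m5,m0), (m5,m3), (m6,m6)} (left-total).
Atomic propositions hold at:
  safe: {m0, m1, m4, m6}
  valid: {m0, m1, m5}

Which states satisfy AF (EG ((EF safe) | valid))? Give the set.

{m0, m1, m3, m4, m5, m6}

EF safe: least fixpoint, start Z0 = {m0, m1, m4, m6}, add states with some successor in Z. Z1 = {m0, m1, m3, m4, m5, m6}; fixed.
Sat(EF safe) = {m0, m1, m3, m4, m5, m6}
Sat((EF safe) | valid) = {m0, m1, m3, m4, m5, m6}
EG ((EF safe) | valid): greatest fixpoint, start Z0 = {m0, m1, m3, m4, m5, m6}, keep only states in Sat with some successor in Z. Already a fixed point.
Sat(EG ((EF safe) | valid)) = {m0, m1, m3, m4, m5, m6}
AF (EG ((EF safe) | valid)): least fixpoint, start Z0 = {m0, m1, m3, m4, m5, m6}, add states with every successor in Z. Already a fixed point.
Sat(AF (EG ((EF safe) | valid))) = {m0, m1, m3, m4, m5, m6}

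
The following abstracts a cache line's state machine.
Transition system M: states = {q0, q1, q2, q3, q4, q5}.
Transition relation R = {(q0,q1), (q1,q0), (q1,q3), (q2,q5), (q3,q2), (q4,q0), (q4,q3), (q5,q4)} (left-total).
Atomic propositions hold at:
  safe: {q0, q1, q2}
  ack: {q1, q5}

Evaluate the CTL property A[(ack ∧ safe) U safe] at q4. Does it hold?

Sat(ack ∧ safe) = {q1}
A[(ack ∧ safe) U safe]: least fixpoint, start Z0 = Sat(safe) = {q0, q1, q2}, add states in Sat(ack ∧ safe) with every successor in Z. Already a fixed point.
Sat(A[(ack ∧ safe) U safe]) = {q0, q1, q2}
q4 ∉ Sat(A[(ack ∧ safe) U safe]) = {q0, q1, q2}, so the formula does not hold at q4.

No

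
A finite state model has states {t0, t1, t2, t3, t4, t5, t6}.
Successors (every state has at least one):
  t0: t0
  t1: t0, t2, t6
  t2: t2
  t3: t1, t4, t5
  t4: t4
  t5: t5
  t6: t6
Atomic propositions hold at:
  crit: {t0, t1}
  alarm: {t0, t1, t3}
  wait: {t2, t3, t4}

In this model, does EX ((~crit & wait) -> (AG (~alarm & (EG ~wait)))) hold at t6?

Sat(~crit) = {t2, t3, t4, t5, t6}
Sat(~crit & wait) = {t2, t3, t4}
Sat(~alarm) = {t2, t4, t5, t6}
Sat(~wait) = {t0, t1, t5, t6}
EG ~wait: greatest fixpoint, start Z0 = {t0, t1, t5, t6}, keep only states in Sat with some successor in Z. Already a fixed point.
Sat(EG ~wait) = {t0, t1, t5, t6}
Sat(~alarm & (EG ~wait)) = {t5, t6}
AG (~alarm & (EG ~wait)): greatest fixpoint, start Z0 = {t5, t6}, keep only states in Sat with every successor in Z. Already a fixed point.
Sat(AG (~alarm & (EG ~wait))) = {t5, t6}
Sat((~crit & wait) -> (AG (~alarm & (EG ~wait)))) = {t0, t1, t5, t6}
Sat(EX ((~crit & wait) -> (AG (~alarm & (EG ~wait))))) = {s : some successor in {t0, t1, t5, t6}} = {t0, t1, t3, t5, t6}
t6 ∈ Sat(EX ((~crit & wait) -> (AG (~alarm & (EG ~wait))))) = {t0, t1, t3, t5, t6}, so the formula holds at t6.

Yes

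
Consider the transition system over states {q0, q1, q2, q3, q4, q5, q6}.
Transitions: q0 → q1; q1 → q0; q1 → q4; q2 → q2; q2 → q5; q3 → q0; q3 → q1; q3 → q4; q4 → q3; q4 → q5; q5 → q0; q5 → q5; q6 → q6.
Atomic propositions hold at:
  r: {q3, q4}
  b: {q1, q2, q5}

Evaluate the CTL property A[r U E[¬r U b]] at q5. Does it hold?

Yes

Sat(¬r) = {q0, q1, q2, q5, q6}
E[¬r U b]: least fixpoint, start Z0 = Sat(b) = {q1, q2, q5}, add states in Sat(¬r) with some successor in Z. Z1 = {q0, q1, q2, q5}; fixed.
Sat(E[¬r U b]) = {q0, q1, q2, q5}
A[r U E[¬r U b]]: least fixpoint, start Z0 = Sat(E[¬r U b]) = {q0, q1, q2, q5}, add states in Sat(r) with every successor in Z. Already a fixed point.
Sat(A[r U E[¬r U b]]) = {q0, q1, q2, q5}
q5 ∈ Sat(A[r U E[¬r U b]]) = {q0, q1, q2, q5}, so the formula holds at q5.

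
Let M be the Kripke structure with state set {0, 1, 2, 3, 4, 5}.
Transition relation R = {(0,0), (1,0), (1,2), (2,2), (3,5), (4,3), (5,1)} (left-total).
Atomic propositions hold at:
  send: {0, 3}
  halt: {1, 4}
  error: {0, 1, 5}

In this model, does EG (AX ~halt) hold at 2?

Sat(~halt) = {0, 2, 3, 5}
Sat(AX ~halt) = {s : every successor in {0, 2, 3, 5}} = {0, 1, 2, 3, 4}
EG (AX ~halt): greatest fixpoint, start Z0 = {0, 1, 2, 3, 4}, keep only states in Sat with some successor in Z. Z1 = {0, 1, 2, 4}; Z2 = {0, 1, 2}; fixed.
Sat(EG (AX ~halt)) = {0, 1, 2}
2 ∈ Sat(EG (AX ~halt)) = {0, 1, 2}, so the formula holds at 2.

Yes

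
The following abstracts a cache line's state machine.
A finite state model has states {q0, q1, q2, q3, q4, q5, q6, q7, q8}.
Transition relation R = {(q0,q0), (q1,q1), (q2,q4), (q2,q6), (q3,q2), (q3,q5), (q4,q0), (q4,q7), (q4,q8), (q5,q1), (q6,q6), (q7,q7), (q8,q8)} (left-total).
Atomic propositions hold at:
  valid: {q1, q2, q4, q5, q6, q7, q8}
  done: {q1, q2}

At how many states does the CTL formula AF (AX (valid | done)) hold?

Sat(valid | done) = {q1, q2, q4, q5, q6, q7, q8}
Sat(AX (valid | done)) = {s : every successor in {q1, q2, q4, q5, q6, q7, q8}} = {q1, q2, q3, q5, q6, q7, q8}
AF (AX (valid | done)): least fixpoint, start Z0 = {q1, q2, q3, q5, q6, q7, q8}, add states with every successor in Z. Already a fixed point.
Sat(AF (AX (valid | done))) = {q1, q2, q3, q5, q6, q7, q8}
|Sat(AF (AX (valid | done)))| = |{q1, q2, q3, q5, q6, q7, q8}| = 7.

7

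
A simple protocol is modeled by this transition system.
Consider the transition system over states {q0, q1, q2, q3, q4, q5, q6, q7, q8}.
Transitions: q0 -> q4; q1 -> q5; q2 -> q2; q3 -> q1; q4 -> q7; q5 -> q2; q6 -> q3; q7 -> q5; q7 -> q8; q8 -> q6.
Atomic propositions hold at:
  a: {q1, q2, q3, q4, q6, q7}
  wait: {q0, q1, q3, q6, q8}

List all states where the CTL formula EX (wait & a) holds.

{q3, q6, q8}

Sat(wait & a) = {q1, q3, q6}
Sat(EX (wait & a)) = {s : some successor in {q1, q3, q6}} = {q3, q6, q8}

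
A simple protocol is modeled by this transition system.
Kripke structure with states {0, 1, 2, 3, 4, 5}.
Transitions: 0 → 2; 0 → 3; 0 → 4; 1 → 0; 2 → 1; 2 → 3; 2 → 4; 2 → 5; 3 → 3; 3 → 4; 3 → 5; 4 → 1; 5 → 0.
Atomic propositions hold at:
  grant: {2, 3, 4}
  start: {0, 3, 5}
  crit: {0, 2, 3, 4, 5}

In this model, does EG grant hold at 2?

Yes

EG grant: greatest fixpoint, start Z0 = {2, 3, 4}, keep only states in Sat with some successor in Z. Z1 = {2, 3}; fixed.
Sat(EG grant) = {2, 3}
2 ∈ Sat(EG grant) = {2, 3}, so the formula holds at 2.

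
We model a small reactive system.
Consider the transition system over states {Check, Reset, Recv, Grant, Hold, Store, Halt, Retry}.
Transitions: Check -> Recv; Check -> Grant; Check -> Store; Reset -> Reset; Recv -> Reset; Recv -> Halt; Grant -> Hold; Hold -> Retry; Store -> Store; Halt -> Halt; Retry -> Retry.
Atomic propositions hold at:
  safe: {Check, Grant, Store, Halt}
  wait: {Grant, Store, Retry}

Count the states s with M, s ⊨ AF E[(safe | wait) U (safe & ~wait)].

Sat(safe | wait) = {Check, Grant, Store, Halt, Retry}
Sat(~wait) = {Check, Reset, Recv, Hold, Halt}
Sat(safe & ~wait) = {Check, Halt}
E[(safe | wait) U (safe & ~wait)]: least fixpoint, start Z0 = Sat((safe & ~wait)) = {Check, Halt}, add states in Sat(safe | wait) with some successor in Z. Already a fixed point.
Sat(E[(safe | wait) U (safe & ~wait)]) = {Check, Halt}
AF E[(safe | wait) U (safe & ~wait)]: least fixpoint, start Z0 = {Check, Halt}, add states with every successor in Z. Already a fixed point.
Sat(AF E[(safe | wait) U (safe & ~wait)]) = {Check, Halt}
|Sat(AF E[(safe | wait) U (safe & ~wait)])| = |{Check, Halt}| = 2.

2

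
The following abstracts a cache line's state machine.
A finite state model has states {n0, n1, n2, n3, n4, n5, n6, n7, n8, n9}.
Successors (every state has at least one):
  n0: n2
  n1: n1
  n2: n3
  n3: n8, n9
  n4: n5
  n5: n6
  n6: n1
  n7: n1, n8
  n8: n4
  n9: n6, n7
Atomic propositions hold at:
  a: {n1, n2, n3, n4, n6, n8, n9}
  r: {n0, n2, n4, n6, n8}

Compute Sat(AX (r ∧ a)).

{n0, n5, n8}

Sat(r ∧ a) = {n2, n4, n6, n8}
Sat(AX (r ∧ a)) = {s : every successor in {n2, n4, n6, n8}} = {n0, n5, n8}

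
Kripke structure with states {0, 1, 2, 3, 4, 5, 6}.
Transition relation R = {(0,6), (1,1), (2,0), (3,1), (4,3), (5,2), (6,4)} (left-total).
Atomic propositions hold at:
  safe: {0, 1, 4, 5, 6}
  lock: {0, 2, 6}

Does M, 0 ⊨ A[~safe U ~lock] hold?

No

Sat(~safe) = {2, 3}
Sat(~lock) = {1, 3, 4, 5}
A[~safe U ~lock]: least fixpoint, start Z0 = Sat(~lock) = {1, 3, 4, 5}, add states in Sat(~safe) with every successor in Z. Already a fixed point.
Sat(A[~safe U ~lock]) = {1, 3, 4, 5}
0 ∉ Sat(A[~safe U ~lock]) = {1, 3, 4, 5}, so the formula does not hold at 0.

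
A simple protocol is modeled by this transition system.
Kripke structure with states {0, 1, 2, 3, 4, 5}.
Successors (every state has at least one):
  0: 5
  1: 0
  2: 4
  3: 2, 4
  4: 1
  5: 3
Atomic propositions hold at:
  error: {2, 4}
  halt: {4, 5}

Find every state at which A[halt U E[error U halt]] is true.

E[error U halt]: least fixpoint, start Z0 = Sat(halt) = {4, 5}, add states in Sat(error) with some successor in Z. Z1 = {2, 4, 5}; fixed.
Sat(E[error U halt]) = {2, 4, 5}
A[halt U E[error U halt]]: least fixpoint, start Z0 = Sat(E[error U halt]) = {2, 4, 5}, add states in Sat(halt) with every successor in Z. Already a fixed point.
Sat(A[halt U E[error U halt]]) = {2, 4, 5}

{2, 4, 5}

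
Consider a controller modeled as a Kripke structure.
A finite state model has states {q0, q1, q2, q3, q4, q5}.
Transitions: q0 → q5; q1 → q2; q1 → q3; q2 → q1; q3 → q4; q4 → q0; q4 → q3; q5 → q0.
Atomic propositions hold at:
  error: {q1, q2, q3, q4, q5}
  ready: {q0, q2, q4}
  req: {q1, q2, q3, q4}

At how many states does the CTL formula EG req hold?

4

EG req: greatest fixpoint, start Z0 = {q1, q2, q3, q4}, keep only states in Sat with some successor in Z. Already a fixed point.
Sat(EG req) = {q1, q2, q3, q4}
|Sat(EG req)| = |{q1, q2, q3, q4}| = 4.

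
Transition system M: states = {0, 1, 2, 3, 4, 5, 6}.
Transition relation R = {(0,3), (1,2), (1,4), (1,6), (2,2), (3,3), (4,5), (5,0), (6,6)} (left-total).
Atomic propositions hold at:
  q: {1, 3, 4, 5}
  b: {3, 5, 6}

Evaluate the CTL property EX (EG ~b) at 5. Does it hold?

Sat(~b) = {0, 1, 2, 4}
EG ~b: greatest fixpoint, start Z0 = {0, 1, 2, 4}, keep only states in Sat with some successor in Z. Z1 = {1, 2}; fixed.
Sat(EG ~b) = {1, 2}
Sat(EX (EG ~b)) = {s : some successor in {1, 2}} = {1, 2}
5 ∉ Sat(EX (EG ~b)) = {1, 2}, so the formula does not hold at 5.

No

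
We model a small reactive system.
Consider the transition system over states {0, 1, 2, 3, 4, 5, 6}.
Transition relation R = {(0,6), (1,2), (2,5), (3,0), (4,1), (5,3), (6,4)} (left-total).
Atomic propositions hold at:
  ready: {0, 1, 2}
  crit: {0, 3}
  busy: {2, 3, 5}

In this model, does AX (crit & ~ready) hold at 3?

Sat(~ready) = {3, 4, 5, 6}
Sat(crit & ~ready) = {3}
Sat(AX (crit & ~ready)) = {s : every successor in {3}} = {5}
3 ∉ Sat(AX (crit & ~ready)) = {5}, so the formula does not hold at 3.

No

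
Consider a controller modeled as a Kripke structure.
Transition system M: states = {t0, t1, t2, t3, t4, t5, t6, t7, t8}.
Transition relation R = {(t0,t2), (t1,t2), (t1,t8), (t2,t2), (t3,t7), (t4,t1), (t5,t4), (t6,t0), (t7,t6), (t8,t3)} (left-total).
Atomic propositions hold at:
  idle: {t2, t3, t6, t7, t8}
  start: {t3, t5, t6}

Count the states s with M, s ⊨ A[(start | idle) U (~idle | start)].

Sat(start | idle) = {t2, t3, t5, t6, t7, t8}
Sat(~idle) = {t0, t1, t4, t5}
Sat(~idle | start) = {t0, t1, t3, t4, t5, t6}
A[(start | idle) U (~idle | start)]: least fixpoint, start Z0 = Sat((~idle | start)) = {t0, t1, t3, t4, t5, t6}, add states in Sat(start | idle) with every successor in Z. Z1 = {t0, t1, t3, t4, t5, t6, t7, t8}; fixed.
Sat(A[(start | idle) U (~idle | start)]) = {t0, t1, t3, t4, t5, t6, t7, t8}
|Sat(A[(start | idle) U (~idle | start)])| = |{t0, t1, t3, t4, t5, t6, t7, t8}| = 8.

8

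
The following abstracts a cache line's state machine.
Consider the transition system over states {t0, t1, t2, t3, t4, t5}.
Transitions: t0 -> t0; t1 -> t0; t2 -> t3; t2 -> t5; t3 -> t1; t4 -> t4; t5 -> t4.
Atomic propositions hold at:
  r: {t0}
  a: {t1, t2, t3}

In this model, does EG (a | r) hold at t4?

No

Sat(a | r) = {t0, t1, t2, t3}
EG (a | r): greatest fixpoint, start Z0 = {t0, t1, t2, t3}, keep only states in Sat with some successor in Z. Already a fixed point.
Sat(EG (a | r)) = {t0, t1, t2, t3}
t4 ∉ Sat(EG (a | r)) = {t0, t1, t2, t3}, so the formula does not hold at t4.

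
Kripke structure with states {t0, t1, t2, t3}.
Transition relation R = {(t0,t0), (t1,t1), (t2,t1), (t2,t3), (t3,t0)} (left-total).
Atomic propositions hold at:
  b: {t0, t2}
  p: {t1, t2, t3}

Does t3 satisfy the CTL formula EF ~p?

Sat(~p) = {t0}
EF ~p: least fixpoint, start Z0 = {t0}, add states with some successor in Z. Z1 = {t0, t3}; Z2 = {t0, t2, t3}; fixed.
Sat(EF ~p) = {t0, t2, t3}
t3 ∈ Sat(EF ~p) = {t0, t2, t3}, so the formula holds at t3.

Yes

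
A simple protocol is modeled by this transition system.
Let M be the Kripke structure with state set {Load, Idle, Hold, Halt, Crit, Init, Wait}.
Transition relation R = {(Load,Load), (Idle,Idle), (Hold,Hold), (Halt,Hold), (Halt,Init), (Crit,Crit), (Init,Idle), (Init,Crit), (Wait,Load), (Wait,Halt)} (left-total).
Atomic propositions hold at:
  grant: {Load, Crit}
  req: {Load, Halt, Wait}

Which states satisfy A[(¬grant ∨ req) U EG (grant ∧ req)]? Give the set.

Sat(¬grant) = {Idle, Hold, Halt, Init, Wait}
Sat(¬grant ∨ req) = {Load, Idle, Hold, Halt, Init, Wait}
Sat(grant ∧ req) = {Load}
EG (grant ∧ req): greatest fixpoint, start Z0 = {Load}, keep only states in Sat with some successor in Z. Already a fixed point.
Sat(EG (grant ∧ req)) = {Load}
A[(¬grant ∨ req) U EG (grant ∧ req)]: least fixpoint, start Z0 = Sat(EG (grant ∧ req)) = {Load}, add states in Sat(¬grant ∨ req) with every successor in Z. Already a fixed point.
Sat(A[(¬grant ∨ req) U EG (grant ∧ req)]) = {Load}

{Load}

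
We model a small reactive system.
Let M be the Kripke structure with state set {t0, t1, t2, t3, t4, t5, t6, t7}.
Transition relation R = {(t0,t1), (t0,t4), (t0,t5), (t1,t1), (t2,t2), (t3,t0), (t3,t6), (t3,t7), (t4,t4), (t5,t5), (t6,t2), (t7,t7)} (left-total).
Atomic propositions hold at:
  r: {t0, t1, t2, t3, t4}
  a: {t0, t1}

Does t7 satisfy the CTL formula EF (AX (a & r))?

No

Sat(a & r) = {t0, t1}
Sat(AX (a & r)) = {s : every successor in {t0, t1}} = {t1}
EF (AX (a & r)): least fixpoint, start Z0 = {t1}, add states with some successor in Z. Z1 = {t0, t1}; Z2 = {t0, t1, t3}; fixed.
Sat(EF (AX (a & r))) = {t0, t1, t3}
t7 ∉ Sat(EF (AX (a & r))) = {t0, t1, t3}, so the formula does not hold at t7.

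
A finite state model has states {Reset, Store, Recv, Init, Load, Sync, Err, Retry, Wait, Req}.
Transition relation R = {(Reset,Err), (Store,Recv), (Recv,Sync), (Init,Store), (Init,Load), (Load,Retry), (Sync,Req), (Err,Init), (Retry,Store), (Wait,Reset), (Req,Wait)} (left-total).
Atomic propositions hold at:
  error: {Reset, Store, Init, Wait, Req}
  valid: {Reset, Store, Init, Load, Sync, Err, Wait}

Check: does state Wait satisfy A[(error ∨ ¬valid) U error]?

Sat(¬valid) = {Recv, Retry, Req}
Sat(error ∨ ¬valid) = {Reset, Store, Recv, Init, Retry, Wait, Req}
A[(error ∨ ¬valid) U error]: least fixpoint, start Z0 = Sat(error) = {Reset, Store, Init, Wait, Req}, add states in Sat(error ∨ ¬valid) with every successor in Z. Z1 = {Reset, Store, Init, Retry, Wait, Req}; fixed.
Sat(A[(error ∨ ¬valid) U error]) = {Reset, Store, Init, Retry, Wait, Req}
Wait ∈ Sat(A[(error ∨ ¬valid) U error]) = {Reset, Store, Init, Retry, Wait, Req}, so the formula holds at Wait.

Yes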